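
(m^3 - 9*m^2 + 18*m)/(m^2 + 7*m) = (m^2 - 9*m + 18)/(m + 7)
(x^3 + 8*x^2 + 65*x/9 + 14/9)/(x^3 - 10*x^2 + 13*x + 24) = (9*x^3 + 72*x^2 + 65*x + 14)/(9*(x^3 - 10*x^2 + 13*x + 24))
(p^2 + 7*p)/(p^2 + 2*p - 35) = p/(p - 5)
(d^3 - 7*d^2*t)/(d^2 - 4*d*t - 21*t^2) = d^2/(d + 3*t)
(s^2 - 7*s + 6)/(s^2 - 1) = (s - 6)/(s + 1)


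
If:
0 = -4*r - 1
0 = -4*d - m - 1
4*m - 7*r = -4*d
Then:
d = -3/16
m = -1/4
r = -1/4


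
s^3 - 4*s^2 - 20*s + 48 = (s - 6)*(s - 2)*(s + 4)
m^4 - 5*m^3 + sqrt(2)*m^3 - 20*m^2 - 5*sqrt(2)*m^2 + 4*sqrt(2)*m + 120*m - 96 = (m - 4)*(m - 1)*(m - 3*sqrt(2))*(m + 4*sqrt(2))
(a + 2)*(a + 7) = a^2 + 9*a + 14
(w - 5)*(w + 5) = w^2 - 25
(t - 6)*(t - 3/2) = t^2 - 15*t/2 + 9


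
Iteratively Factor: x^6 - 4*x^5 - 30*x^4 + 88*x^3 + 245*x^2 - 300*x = (x)*(x^5 - 4*x^4 - 30*x^3 + 88*x^2 + 245*x - 300) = x*(x - 1)*(x^4 - 3*x^3 - 33*x^2 + 55*x + 300) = x*(x - 5)*(x - 1)*(x^3 + 2*x^2 - 23*x - 60) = x*(x - 5)*(x - 1)*(x + 4)*(x^2 - 2*x - 15) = x*(x - 5)*(x - 1)*(x + 3)*(x + 4)*(x - 5)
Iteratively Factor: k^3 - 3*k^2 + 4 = (k + 1)*(k^2 - 4*k + 4) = (k - 2)*(k + 1)*(k - 2)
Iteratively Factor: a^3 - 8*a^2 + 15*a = (a - 3)*(a^2 - 5*a) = a*(a - 3)*(a - 5)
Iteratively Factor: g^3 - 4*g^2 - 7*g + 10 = (g + 2)*(g^2 - 6*g + 5) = (g - 1)*(g + 2)*(g - 5)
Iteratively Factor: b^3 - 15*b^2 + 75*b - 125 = (b - 5)*(b^2 - 10*b + 25) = (b - 5)^2*(b - 5)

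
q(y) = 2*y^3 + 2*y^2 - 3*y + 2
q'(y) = 6*y^2 + 4*y - 3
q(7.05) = 781.06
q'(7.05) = 323.42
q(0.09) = 1.75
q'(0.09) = -2.59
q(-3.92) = -75.98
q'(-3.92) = 73.52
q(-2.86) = -19.85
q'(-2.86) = 34.64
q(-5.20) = -209.54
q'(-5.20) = 138.44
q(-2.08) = -1.11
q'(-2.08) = 14.64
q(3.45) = 97.58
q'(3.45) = 82.22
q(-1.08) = 5.05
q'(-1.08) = -0.32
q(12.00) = 3710.00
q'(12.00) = 909.00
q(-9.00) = -1267.00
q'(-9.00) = 447.00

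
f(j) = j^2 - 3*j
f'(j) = 2*j - 3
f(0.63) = -1.49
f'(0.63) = -1.74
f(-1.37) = 5.99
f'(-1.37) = -5.74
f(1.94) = -2.06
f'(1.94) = 0.88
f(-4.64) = 35.45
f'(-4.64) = -12.28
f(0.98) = -1.98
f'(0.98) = -1.04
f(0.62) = -1.48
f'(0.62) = -1.76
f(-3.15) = 19.37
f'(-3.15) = -9.30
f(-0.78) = 2.95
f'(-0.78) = -4.56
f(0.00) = 0.00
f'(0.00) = -3.00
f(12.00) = 108.00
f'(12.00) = 21.00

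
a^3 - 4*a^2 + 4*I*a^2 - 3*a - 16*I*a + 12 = (a - 4)*(a + I)*(a + 3*I)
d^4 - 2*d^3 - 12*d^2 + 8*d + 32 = (d - 4)*(d - 2)*(d + 2)^2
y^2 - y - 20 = (y - 5)*(y + 4)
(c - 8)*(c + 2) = c^2 - 6*c - 16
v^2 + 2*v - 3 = (v - 1)*(v + 3)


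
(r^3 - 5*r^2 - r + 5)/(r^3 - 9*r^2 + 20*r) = (r^2 - 1)/(r*(r - 4))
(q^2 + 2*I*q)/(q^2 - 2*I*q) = (q + 2*I)/(q - 2*I)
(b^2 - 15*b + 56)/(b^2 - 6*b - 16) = (b - 7)/(b + 2)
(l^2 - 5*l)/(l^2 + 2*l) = (l - 5)/(l + 2)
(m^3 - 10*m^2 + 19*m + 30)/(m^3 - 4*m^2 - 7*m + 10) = (m^2 - 5*m - 6)/(m^2 + m - 2)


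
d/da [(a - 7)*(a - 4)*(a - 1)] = 3*a^2 - 24*a + 39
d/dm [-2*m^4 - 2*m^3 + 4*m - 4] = -8*m^3 - 6*m^2 + 4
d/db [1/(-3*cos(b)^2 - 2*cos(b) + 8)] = -2*(3*cos(b) + 1)*sin(b)/(3*cos(b)^2 + 2*cos(b) - 8)^2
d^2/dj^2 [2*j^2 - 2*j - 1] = 4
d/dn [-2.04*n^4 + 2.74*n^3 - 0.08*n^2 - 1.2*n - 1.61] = -8.16*n^3 + 8.22*n^2 - 0.16*n - 1.2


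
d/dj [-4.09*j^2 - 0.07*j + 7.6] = -8.18*j - 0.07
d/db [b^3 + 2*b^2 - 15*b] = 3*b^2 + 4*b - 15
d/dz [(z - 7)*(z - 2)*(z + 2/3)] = 3*z^2 - 50*z/3 + 8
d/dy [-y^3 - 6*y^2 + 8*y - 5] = -3*y^2 - 12*y + 8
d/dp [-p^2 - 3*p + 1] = -2*p - 3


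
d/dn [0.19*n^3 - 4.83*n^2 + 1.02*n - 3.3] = 0.57*n^2 - 9.66*n + 1.02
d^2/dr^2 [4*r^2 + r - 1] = 8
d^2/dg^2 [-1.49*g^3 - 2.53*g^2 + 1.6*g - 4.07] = -8.94*g - 5.06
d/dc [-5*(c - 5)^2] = 50 - 10*c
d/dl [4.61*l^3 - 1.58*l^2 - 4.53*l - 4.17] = 13.83*l^2 - 3.16*l - 4.53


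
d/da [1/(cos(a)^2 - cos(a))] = (-sin(a)/cos(a)^2 + 2*tan(a))/(cos(a) - 1)^2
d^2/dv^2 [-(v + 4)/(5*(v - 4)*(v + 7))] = 2*(-v^3 - 12*v^2 - 120*v - 232)/(5*(v^6 + 9*v^5 - 57*v^4 - 477*v^3 + 1596*v^2 + 7056*v - 21952))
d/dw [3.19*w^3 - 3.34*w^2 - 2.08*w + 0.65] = 9.57*w^2 - 6.68*w - 2.08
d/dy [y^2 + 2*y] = 2*y + 2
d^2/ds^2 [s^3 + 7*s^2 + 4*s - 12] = 6*s + 14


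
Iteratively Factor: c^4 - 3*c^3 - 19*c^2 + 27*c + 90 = (c + 3)*(c^3 - 6*c^2 - c + 30) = (c + 2)*(c + 3)*(c^2 - 8*c + 15) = (c - 3)*(c + 2)*(c + 3)*(c - 5)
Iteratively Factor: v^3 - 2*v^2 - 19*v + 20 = (v - 1)*(v^2 - v - 20) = (v - 5)*(v - 1)*(v + 4)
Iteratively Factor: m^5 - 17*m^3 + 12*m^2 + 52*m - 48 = (m - 1)*(m^4 + m^3 - 16*m^2 - 4*m + 48) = (m - 1)*(m + 2)*(m^3 - m^2 - 14*m + 24) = (m - 1)*(m + 2)*(m + 4)*(m^2 - 5*m + 6) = (m - 3)*(m - 1)*(m + 2)*(m + 4)*(m - 2)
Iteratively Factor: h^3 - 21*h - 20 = (h - 5)*(h^2 + 5*h + 4) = (h - 5)*(h + 4)*(h + 1)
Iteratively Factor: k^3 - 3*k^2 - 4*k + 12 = (k - 3)*(k^2 - 4) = (k - 3)*(k + 2)*(k - 2)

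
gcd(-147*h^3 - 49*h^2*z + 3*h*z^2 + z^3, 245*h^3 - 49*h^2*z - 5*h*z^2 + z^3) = -49*h^2 + z^2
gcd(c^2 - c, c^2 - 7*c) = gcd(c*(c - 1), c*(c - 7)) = c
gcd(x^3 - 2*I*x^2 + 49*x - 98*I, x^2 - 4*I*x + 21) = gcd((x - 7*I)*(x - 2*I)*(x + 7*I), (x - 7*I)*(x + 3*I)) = x - 7*I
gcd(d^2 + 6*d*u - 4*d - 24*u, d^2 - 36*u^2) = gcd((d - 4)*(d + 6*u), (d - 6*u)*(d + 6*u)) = d + 6*u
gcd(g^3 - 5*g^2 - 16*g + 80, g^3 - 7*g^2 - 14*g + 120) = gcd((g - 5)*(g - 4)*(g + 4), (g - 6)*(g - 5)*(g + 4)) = g^2 - g - 20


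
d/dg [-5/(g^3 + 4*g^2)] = 5*(3*g + 8)/(g^3*(g + 4)^2)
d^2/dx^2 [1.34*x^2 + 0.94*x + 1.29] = 2.68000000000000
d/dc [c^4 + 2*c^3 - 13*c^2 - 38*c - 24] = 4*c^3 + 6*c^2 - 26*c - 38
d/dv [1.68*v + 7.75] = 1.68000000000000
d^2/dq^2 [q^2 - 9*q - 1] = 2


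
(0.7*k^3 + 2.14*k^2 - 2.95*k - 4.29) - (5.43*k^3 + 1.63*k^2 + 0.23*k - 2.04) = -4.73*k^3 + 0.51*k^2 - 3.18*k - 2.25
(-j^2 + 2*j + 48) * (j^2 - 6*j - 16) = -j^4 + 8*j^3 + 52*j^2 - 320*j - 768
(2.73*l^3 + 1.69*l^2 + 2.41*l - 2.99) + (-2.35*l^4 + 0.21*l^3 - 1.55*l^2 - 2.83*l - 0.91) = -2.35*l^4 + 2.94*l^3 + 0.14*l^2 - 0.42*l - 3.9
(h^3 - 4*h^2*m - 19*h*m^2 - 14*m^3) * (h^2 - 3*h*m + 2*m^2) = h^5 - 7*h^4*m - 5*h^3*m^2 + 35*h^2*m^3 + 4*h*m^4 - 28*m^5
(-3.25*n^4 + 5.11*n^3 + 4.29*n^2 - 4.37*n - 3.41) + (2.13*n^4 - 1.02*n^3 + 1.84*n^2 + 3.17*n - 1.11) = -1.12*n^4 + 4.09*n^3 + 6.13*n^2 - 1.2*n - 4.52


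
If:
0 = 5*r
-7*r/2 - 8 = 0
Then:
No Solution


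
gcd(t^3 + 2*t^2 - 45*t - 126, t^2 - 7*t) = t - 7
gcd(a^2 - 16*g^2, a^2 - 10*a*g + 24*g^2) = a - 4*g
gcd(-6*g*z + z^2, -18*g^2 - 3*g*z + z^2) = -6*g + z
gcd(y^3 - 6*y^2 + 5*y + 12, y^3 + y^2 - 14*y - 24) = y - 4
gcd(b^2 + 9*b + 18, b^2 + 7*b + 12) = b + 3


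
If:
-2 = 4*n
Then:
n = -1/2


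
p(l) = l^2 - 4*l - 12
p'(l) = 2*l - 4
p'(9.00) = 14.00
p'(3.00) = 2.00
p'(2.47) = 0.94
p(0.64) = -14.15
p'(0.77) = -2.46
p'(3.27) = 2.54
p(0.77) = -14.49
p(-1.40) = -4.44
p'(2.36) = 0.72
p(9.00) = 33.00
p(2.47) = -15.78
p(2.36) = -15.87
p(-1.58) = -3.18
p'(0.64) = -2.72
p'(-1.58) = -7.16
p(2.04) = -16.00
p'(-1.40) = -6.80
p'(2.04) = 0.08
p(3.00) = -15.00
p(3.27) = -14.39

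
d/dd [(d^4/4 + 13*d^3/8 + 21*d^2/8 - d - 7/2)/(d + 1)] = (3*d^4 + 17*d^3 + 30*d^2 + 21*d + 10)/(4*(d^2 + 2*d + 1))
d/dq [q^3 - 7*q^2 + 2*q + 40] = 3*q^2 - 14*q + 2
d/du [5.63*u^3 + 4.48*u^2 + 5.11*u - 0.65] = 16.89*u^2 + 8.96*u + 5.11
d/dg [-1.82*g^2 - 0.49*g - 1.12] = -3.64*g - 0.49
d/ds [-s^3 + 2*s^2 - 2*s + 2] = -3*s^2 + 4*s - 2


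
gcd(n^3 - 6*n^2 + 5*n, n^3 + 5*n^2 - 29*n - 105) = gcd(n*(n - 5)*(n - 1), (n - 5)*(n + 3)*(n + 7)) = n - 5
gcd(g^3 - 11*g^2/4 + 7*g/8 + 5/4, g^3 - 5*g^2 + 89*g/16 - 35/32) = g - 5/4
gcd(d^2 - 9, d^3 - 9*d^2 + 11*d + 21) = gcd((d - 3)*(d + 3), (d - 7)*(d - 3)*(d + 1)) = d - 3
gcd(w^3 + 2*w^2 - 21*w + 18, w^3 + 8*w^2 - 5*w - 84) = w - 3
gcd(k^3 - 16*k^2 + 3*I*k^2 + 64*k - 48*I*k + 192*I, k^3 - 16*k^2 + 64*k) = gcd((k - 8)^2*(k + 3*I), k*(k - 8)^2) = k^2 - 16*k + 64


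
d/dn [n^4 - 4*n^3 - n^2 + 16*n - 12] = 4*n^3 - 12*n^2 - 2*n + 16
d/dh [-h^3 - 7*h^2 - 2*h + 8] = -3*h^2 - 14*h - 2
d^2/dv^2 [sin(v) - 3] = -sin(v)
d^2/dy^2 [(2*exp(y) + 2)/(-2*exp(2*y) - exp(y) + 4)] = (-8*exp(4*y) - 28*exp(3*y) - 108*exp(2*y) - 74*exp(y) - 40)*exp(y)/(8*exp(6*y) + 12*exp(5*y) - 42*exp(4*y) - 47*exp(3*y) + 84*exp(2*y) + 48*exp(y) - 64)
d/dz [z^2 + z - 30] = 2*z + 1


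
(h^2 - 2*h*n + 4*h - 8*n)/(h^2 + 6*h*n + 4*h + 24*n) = (h - 2*n)/(h + 6*n)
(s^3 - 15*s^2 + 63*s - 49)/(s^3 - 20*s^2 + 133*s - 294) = (s - 1)/(s - 6)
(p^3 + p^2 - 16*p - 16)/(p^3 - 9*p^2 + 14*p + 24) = (p + 4)/(p - 6)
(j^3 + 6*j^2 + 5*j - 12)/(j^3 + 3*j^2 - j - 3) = (j + 4)/(j + 1)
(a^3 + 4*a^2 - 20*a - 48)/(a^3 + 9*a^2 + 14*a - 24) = (a^2 - 2*a - 8)/(a^2 + 3*a - 4)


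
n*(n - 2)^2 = n^3 - 4*n^2 + 4*n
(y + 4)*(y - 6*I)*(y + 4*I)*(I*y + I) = I*y^4 + 2*y^3 + 5*I*y^3 + 10*y^2 + 28*I*y^2 + 8*y + 120*I*y + 96*I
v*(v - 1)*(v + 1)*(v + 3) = v^4 + 3*v^3 - v^2 - 3*v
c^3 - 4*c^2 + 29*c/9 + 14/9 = (c - 7/3)*(c - 2)*(c + 1/3)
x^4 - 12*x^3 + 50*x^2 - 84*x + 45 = (x - 5)*(x - 3)^2*(x - 1)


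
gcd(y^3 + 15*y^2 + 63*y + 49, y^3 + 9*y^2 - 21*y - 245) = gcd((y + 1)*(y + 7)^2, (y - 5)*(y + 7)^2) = y^2 + 14*y + 49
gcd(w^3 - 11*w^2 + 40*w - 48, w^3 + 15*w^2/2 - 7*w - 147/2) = w - 3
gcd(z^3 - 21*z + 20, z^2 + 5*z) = z + 5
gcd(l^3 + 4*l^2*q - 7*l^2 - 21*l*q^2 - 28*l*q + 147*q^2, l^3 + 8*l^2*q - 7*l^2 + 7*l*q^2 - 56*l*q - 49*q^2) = l^2 + 7*l*q - 7*l - 49*q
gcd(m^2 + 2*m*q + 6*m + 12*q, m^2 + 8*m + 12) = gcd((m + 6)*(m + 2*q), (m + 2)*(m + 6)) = m + 6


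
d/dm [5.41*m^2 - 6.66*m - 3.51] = 10.82*m - 6.66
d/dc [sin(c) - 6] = cos(c)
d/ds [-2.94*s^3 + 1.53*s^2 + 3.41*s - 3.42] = -8.82*s^2 + 3.06*s + 3.41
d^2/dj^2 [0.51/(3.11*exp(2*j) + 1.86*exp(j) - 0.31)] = (0.51*(6.22*exp(j) + 1.86)*(12.44*exp(j) + 3.72)*exp(j) - (6.3444*exp(j) + 0.9486)*(3.11*exp(2*j) + 1.86*exp(j) - 0.31))*exp(j)/(3.11*exp(2*j) + 1.86*exp(j) - 0.31)^3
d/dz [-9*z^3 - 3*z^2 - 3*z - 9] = -27*z^2 - 6*z - 3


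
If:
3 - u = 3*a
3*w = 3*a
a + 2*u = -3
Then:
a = 9/5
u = -12/5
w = 9/5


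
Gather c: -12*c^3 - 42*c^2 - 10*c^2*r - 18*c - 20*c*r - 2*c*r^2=-12*c^3 + c^2*(-10*r - 42) + c*(-2*r^2 - 20*r - 18)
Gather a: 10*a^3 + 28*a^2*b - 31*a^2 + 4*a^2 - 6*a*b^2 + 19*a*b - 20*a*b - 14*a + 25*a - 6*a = 10*a^3 + a^2*(28*b - 27) + a*(-6*b^2 - b + 5)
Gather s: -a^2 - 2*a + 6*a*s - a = -a^2 + 6*a*s - 3*a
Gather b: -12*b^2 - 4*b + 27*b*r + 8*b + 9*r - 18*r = -12*b^2 + b*(27*r + 4) - 9*r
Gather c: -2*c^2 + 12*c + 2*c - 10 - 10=-2*c^2 + 14*c - 20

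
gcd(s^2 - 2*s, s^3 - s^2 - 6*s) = s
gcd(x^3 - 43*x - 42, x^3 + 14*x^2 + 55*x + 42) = x^2 + 7*x + 6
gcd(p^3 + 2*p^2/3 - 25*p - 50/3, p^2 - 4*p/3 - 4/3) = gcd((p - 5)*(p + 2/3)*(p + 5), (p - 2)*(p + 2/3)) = p + 2/3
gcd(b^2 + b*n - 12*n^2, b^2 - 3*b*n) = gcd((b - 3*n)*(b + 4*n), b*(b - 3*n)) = b - 3*n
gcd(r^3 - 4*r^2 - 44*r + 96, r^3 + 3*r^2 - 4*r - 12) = r - 2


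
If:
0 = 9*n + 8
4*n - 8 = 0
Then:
No Solution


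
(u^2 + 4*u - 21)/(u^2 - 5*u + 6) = (u + 7)/(u - 2)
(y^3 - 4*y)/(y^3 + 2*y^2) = (y - 2)/y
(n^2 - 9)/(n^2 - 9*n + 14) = (n^2 - 9)/(n^2 - 9*n + 14)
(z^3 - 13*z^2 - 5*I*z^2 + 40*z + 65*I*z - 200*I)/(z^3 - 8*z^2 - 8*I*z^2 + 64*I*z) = (z^2 - 5*z*(1 + I) + 25*I)/(z*(z - 8*I))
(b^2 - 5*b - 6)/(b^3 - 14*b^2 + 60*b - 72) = (b + 1)/(b^2 - 8*b + 12)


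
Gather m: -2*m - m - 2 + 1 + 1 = -3*m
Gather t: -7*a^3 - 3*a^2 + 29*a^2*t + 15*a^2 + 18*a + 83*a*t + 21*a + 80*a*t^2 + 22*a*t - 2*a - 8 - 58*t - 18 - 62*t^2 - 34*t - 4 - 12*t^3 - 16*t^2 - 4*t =-7*a^3 + 12*a^2 + 37*a - 12*t^3 + t^2*(80*a - 78) + t*(29*a^2 + 105*a - 96) - 30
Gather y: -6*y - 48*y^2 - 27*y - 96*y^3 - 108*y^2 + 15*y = -96*y^3 - 156*y^2 - 18*y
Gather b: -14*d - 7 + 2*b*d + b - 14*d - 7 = b*(2*d + 1) - 28*d - 14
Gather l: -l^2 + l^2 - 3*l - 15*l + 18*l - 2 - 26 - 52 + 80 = 0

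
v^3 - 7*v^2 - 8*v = v*(v - 8)*(v + 1)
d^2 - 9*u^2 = (d - 3*u)*(d + 3*u)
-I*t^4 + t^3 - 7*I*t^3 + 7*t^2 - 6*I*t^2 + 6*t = t*(t + 1)*(t + 6)*(-I*t + 1)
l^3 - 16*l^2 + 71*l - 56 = (l - 8)*(l - 7)*(l - 1)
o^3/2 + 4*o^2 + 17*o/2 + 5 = (o/2 + 1/2)*(o + 2)*(o + 5)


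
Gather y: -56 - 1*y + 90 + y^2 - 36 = y^2 - y - 2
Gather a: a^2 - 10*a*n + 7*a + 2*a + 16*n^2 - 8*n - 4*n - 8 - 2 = a^2 + a*(9 - 10*n) + 16*n^2 - 12*n - 10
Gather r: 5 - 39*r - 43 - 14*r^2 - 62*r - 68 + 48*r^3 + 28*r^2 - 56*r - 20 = 48*r^3 + 14*r^2 - 157*r - 126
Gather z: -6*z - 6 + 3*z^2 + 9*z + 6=3*z^2 + 3*z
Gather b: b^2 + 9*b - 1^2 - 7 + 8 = b^2 + 9*b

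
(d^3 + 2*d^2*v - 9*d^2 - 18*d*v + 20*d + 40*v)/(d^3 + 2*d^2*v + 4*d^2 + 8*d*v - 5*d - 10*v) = (d^2 - 9*d + 20)/(d^2 + 4*d - 5)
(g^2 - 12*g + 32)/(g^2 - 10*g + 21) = (g^2 - 12*g + 32)/(g^2 - 10*g + 21)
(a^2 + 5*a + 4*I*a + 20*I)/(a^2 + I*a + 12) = (a + 5)/(a - 3*I)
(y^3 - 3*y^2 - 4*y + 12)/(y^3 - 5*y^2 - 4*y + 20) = (y - 3)/(y - 5)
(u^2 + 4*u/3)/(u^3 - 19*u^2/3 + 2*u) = (3*u + 4)/(3*u^2 - 19*u + 6)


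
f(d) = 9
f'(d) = 0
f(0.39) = 9.00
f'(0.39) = 0.00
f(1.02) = 9.00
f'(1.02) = 0.00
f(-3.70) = 9.00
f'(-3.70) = 0.00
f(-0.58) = 9.00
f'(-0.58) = 0.00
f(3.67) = 9.00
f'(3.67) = 0.00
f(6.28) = 9.00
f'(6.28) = 0.00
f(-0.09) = 9.00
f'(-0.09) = 0.00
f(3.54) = 9.00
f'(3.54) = 0.00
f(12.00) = 9.00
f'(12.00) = 0.00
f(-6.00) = 9.00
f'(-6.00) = 0.00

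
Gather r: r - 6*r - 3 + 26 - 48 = -5*r - 25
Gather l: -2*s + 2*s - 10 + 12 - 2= 0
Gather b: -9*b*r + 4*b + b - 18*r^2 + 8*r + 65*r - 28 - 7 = b*(5 - 9*r) - 18*r^2 + 73*r - 35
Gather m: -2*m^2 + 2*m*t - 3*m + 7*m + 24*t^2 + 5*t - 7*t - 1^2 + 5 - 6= -2*m^2 + m*(2*t + 4) + 24*t^2 - 2*t - 2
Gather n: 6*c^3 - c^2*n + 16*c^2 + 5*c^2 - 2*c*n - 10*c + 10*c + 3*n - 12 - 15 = 6*c^3 + 21*c^2 + n*(-c^2 - 2*c + 3) - 27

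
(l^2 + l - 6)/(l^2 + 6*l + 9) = (l - 2)/(l + 3)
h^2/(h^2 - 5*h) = h/(h - 5)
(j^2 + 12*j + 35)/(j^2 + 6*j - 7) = (j + 5)/(j - 1)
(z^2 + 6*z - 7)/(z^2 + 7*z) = (z - 1)/z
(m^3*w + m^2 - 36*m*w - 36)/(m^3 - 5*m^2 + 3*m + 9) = (m^3*w + m^2 - 36*m*w - 36)/(m^3 - 5*m^2 + 3*m + 9)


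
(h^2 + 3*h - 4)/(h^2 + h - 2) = (h + 4)/(h + 2)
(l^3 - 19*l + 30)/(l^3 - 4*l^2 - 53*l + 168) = (l^2 + 3*l - 10)/(l^2 - l - 56)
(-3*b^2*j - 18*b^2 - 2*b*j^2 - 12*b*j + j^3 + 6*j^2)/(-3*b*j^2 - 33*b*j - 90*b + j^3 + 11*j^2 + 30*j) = (b + j)/(j + 5)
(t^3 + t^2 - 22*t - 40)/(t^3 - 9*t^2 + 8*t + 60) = (t + 4)/(t - 6)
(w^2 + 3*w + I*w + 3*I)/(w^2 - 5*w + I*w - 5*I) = (w + 3)/(w - 5)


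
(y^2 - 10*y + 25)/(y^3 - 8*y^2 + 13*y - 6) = (y^2 - 10*y + 25)/(y^3 - 8*y^2 + 13*y - 6)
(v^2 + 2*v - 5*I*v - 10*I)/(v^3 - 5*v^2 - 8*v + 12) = (v - 5*I)/(v^2 - 7*v + 6)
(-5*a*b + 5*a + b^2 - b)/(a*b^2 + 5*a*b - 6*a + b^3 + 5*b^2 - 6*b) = (-5*a + b)/(a*b + 6*a + b^2 + 6*b)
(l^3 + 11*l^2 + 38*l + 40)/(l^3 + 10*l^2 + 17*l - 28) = (l^2 + 7*l + 10)/(l^2 + 6*l - 7)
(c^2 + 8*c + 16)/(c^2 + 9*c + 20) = (c + 4)/(c + 5)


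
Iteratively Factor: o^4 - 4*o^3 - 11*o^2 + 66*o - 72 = (o - 2)*(o^3 - 2*o^2 - 15*o + 36) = (o - 3)*(o - 2)*(o^2 + o - 12) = (o - 3)*(o - 2)*(o + 4)*(o - 3)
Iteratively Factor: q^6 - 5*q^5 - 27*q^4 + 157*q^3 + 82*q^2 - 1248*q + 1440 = (q - 2)*(q^5 - 3*q^4 - 33*q^3 + 91*q^2 + 264*q - 720) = (q - 5)*(q - 2)*(q^4 + 2*q^3 - 23*q^2 - 24*q + 144) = (q - 5)*(q - 2)*(q + 4)*(q^3 - 2*q^2 - 15*q + 36) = (q - 5)*(q - 3)*(q - 2)*(q + 4)*(q^2 + q - 12) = (q - 5)*(q - 3)^2*(q - 2)*(q + 4)*(q + 4)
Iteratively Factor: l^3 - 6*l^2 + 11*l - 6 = (l - 3)*(l^2 - 3*l + 2) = (l - 3)*(l - 2)*(l - 1)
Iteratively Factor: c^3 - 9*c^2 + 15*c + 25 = (c - 5)*(c^2 - 4*c - 5) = (c - 5)*(c + 1)*(c - 5)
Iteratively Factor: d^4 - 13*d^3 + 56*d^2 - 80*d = (d)*(d^3 - 13*d^2 + 56*d - 80) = d*(d - 4)*(d^2 - 9*d + 20) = d*(d - 4)^2*(d - 5)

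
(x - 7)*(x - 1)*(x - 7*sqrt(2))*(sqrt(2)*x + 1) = sqrt(2)*x^4 - 13*x^3 - 8*sqrt(2)*x^3 + 104*x^2 - 91*x + 56*sqrt(2)*x - 49*sqrt(2)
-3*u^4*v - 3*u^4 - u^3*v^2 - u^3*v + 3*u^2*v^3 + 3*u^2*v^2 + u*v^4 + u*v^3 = (-u + v)*(u + v)*(3*u + v)*(u*v + u)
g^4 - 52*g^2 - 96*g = g*(g - 8)*(g + 2)*(g + 6)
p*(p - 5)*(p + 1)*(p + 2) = p^4 - 2*p^3 - 13*p^2 - 10*p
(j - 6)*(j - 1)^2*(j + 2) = j^4 - 6*j^3 - 3*j^2 + 20*j - 12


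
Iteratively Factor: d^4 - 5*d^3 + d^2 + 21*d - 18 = (d - 3)*(d^3 - 2*d^2 - 5*d + 6) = (d - 3)^2*(d^2 + d - 2) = (d - 3)^2*(d + 2)*(d - 1)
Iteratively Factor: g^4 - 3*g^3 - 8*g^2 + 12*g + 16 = (g - 4)*(g^3 + g^2 - 4*g - 4) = (g - 4)*(g + 1)*(g^2 - 4) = (g - 4)*(g - 2)*(g + 1)*(g + 2)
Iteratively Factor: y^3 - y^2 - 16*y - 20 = (y + 2)*(y^2 - 3*y - 10) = (y - 5)*(y + 2)*(y + 2)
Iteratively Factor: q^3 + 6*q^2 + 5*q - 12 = (q + 4)*(q^2 + 2*q - 3) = (q - 1)*(q + 4)*(q + 3)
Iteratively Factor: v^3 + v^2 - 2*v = (v)*(v^2 + v - 2) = v*(v + 2)*(v - 1)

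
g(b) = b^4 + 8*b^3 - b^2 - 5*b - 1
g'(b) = 4*b^3 + 24*b^2 - 2*b - 5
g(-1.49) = -17.30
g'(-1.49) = 38.03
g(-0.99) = -3.83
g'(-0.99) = 16.62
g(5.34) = 1975.11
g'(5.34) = 1277.79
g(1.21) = 7.80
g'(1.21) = 34.80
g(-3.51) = -189.93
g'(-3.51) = 124.73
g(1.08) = 3.87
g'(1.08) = 25.87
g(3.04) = 284.72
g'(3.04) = 323.10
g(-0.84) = -1.75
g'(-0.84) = 11.24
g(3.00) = 272.00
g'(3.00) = 313.00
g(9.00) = 12266.00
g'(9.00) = 4837.00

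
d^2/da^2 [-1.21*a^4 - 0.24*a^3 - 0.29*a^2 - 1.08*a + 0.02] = -14.52*a^2 - 1.44*a - 0.58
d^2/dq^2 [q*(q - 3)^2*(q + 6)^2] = 20*q^3 + 72*q^2 - 162*q - 216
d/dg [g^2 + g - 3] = 2*g + 1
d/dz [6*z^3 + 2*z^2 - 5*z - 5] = 18*z^2 + 4*z - 5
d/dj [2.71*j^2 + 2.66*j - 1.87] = 5.42*j + 2.66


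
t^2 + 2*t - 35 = (t - 5)*(t + 7)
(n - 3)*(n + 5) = n^2 + 2*n - 15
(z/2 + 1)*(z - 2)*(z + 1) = z^3/2 + z^2/2 - 2*z - 2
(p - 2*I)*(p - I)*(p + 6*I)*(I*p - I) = I*p^4 - 3*p^3 - I*p^3 + 3*p^2 + 16*I*p^2 + 12*p - 16*I*p - 12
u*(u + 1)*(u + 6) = u^3 + 7*u^2 + 6*u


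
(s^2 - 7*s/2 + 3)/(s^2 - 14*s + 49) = (s^2 - 7*s/2 + 3)/(s^2 - 14*s + 49)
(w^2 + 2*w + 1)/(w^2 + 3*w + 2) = (w + 1)/(w + 2)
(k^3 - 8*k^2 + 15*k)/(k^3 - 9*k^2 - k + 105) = k*(k - 3)/(k^2 - 4*k - 21)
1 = 1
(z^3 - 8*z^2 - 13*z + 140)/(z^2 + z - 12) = (z^2 - 12*z + 35)/(z - 3)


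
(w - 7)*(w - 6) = w^2 - 13*w + 42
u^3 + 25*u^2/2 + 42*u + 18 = (u + 1/2)*(u + 6)^2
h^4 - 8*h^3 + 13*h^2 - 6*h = h*(h - 6)*(h - 1)^2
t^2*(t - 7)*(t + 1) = t^4 - 6*t^3 - 7*t^2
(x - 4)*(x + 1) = x^2 - 3*x - 4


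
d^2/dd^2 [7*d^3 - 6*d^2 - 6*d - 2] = 42*d - 12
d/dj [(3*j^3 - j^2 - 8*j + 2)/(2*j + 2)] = (3*j^3 + 4*j^2 - j - 5)/(j^2 + 2*j + 1)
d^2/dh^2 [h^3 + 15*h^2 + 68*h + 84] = 6*h + 30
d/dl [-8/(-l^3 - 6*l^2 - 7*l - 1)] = 8*(-3*l^2 - 12*l - 7)/(l^3 + 6*l^2 + 7*l + 1)^2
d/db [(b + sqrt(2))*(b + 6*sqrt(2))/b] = 1 - 12/b^2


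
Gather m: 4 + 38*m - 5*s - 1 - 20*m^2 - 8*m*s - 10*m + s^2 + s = -20*m^2 + m*(28 - 8*s) + s^2 - 4*s + 3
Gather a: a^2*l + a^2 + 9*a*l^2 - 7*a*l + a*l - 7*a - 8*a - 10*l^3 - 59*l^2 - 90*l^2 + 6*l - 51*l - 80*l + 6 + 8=a^2*(l + 1) + a*(9*l^2 - 6*l - 15) - 10*l^3 - 149*l^2 - 125*l + 14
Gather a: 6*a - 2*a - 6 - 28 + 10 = 4*a - 24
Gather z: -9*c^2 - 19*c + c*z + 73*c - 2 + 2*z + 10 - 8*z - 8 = -9*c^2 + 54*c + z*(c - 6)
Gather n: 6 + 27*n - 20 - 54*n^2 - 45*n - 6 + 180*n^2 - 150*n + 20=126*n^2 - 168*n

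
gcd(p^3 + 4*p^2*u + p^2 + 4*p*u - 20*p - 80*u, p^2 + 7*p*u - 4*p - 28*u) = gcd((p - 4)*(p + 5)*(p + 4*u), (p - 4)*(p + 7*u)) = p - 4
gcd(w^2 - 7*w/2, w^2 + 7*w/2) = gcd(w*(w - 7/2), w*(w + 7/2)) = w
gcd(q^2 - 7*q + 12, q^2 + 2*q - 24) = q - 4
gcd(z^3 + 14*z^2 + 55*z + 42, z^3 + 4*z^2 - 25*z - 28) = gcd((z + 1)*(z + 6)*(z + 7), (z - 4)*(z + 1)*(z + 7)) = z^2 + 8*z + 7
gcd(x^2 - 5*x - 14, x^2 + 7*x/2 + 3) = x + 2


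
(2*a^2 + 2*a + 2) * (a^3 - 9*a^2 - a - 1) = 2*a^5 - 16*a^4 - 18*a^3 - 22*a^2 - 4*a - 2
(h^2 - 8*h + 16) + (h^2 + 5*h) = 2*h^2 - 3*h + 16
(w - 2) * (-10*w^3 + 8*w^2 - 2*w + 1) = -10*w^4 + 28*w^3 - 18*w^2 + 5*w - 2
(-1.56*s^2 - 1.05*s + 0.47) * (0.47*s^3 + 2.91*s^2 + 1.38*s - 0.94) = -0.7332*s^5 - 5.0331*s^4 - 4.9874*s^3 + 1.3851*s^2 + 1.6356*s - 0.4418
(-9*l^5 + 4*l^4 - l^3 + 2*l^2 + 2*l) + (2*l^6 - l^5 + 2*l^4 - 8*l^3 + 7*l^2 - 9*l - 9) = 2*l^6 - 10*l^5 + 6*l^4 - 9*l^3 + 9*l^2 - 7*l - 9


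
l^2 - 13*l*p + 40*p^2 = (l - 8*p)*(l - 5*p)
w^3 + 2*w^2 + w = w*(w + 1)^2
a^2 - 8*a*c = a*(a - 8*c)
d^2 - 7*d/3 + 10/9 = (d - 5/3)*(d - 2/3)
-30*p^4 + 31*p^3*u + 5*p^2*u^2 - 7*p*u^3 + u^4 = (-5*p + u)*(-3*p + u)*(-p + u)*(2*p + u)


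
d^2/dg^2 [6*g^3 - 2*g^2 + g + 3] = 36*g - 4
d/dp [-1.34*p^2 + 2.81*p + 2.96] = 2.81 - 2.68*p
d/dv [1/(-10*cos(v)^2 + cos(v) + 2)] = (1 - 20*cos(v))*sin(v)/(-10*cos(v)^2 + cos(v) + 2)^2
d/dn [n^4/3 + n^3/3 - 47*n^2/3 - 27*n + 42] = 4*n^3/3 + n^2 - 94*n/3 - 27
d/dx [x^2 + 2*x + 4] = 2*x + 2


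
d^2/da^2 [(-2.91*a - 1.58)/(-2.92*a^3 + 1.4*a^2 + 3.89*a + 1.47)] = (148.870944*a^5 + 90.284064*a^4 - 25.829224*a^3 + 60.789984*a^2 + 56.387352*a + 8.03365000000001)/(24.897088*a^9 - 35.81088*a^8 - 82.333488*a^7 + 55.068496*a^6 + 145.740156*a^5 + 27.986196*a^4 - 87.968105*a^3 - 75.808341*a^2 - 25.217703*a - 3.176523)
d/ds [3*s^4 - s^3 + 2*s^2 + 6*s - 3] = 12*s^3 - 3*s^2 + 4*s + 6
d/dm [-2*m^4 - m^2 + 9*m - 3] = -8*m^3 - 2*m + 9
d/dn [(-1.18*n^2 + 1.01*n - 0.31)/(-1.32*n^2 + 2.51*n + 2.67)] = (-1.6286*n^2 - 7.1196*n + 3.4748)/(1.7424*n^4 - 6.6264*n^3 - 0.748700000000001*n^2 + 13.4034*n + 7.1289)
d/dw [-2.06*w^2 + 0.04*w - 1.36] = 0.04 - 4.12*w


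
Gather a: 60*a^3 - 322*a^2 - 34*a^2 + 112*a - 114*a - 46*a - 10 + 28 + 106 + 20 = 60*a^3 - 356*a^2 - 48*a + 144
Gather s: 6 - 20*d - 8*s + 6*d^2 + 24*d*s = 6*d^2 - 20*d + s*(24*d - 8) + 6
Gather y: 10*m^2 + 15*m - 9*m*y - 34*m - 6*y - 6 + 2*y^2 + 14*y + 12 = 10*m^2 - 19*m + 2*y^2 + y*(8 - 9*m) + 6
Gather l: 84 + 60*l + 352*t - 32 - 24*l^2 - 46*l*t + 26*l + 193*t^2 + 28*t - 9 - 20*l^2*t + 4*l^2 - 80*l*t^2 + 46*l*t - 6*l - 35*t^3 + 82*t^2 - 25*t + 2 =l^2*(-20*t - 20) + l*(80 - 80*t^2) - 35*t^3 + 275*t^2 + 355*t + 45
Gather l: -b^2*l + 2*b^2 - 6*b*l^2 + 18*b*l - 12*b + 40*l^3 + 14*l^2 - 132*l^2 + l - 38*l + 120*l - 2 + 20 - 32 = 2*b^2 - 12*b + 40*l^3 + l^2*(-6*b - 118) + l*(-b^2 + 18*b + 83) - 14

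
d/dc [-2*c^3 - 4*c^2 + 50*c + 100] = -6*c^2 - 8*c + 50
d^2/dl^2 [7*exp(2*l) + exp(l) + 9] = (28*exp(l) + 1)*exp(l)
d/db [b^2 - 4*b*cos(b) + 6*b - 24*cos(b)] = 4*b*sin(b) + 2*b + 24*sin(b) - 4*cos(b) + 6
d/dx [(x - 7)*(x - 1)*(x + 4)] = 3*x^2 - 8*x - 25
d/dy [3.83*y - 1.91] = 3.83000000000000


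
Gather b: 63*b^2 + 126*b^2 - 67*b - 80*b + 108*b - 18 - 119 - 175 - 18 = 189*b^2 - 39*b - 330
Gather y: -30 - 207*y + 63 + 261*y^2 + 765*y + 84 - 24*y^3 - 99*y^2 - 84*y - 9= -24*y^3 + 162*y^2 + 474*y + 108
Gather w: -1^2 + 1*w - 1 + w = 2*w - 2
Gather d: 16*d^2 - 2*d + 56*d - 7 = 16*d^2 + 54*d - 7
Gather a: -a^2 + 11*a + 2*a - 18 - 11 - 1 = -a^2 + 13*a - 30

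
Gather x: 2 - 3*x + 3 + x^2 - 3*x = x^2 - 6*x + 5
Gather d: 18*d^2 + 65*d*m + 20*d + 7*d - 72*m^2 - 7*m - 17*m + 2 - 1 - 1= 18*d^2 + d*(65*m + 27) - 72*m^2 - 24*m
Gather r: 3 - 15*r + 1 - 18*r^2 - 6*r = -18*r^2 - 21*r + 4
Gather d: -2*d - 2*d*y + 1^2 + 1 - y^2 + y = d*(-2*y - 2) - y^2 + y + 2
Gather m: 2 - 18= -16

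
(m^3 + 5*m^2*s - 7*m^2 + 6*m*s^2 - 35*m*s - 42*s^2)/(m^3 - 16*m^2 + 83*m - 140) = (m^2 + 5*m*s + 6*s^2)/(m^2 - 9*m + 20)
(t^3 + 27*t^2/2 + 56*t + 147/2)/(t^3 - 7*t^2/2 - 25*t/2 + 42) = (t^2 + 10*t + 21)/(t^2 - 7*t + 12)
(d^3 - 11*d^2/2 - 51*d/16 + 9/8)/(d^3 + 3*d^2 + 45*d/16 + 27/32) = 2*(4*d^2 - 25*d + 6)/(8*d^2 + 18*d + 9)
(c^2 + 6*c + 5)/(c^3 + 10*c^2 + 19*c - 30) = (c + 1)/(c^2 + 5*c - 6)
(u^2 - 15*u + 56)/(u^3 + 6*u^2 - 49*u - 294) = (u - 8)/(u^2 + 13*u + 42)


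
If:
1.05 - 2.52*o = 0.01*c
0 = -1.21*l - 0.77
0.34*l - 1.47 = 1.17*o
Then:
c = 468.22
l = -0.64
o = -1.44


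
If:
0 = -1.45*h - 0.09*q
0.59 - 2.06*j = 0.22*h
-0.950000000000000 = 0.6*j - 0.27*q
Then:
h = -0.26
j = 0.31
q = 4.22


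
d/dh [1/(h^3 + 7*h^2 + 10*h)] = (-3*h^2 - 14*h - 10)/(h^2*(h^2 + 7*h + 10)^2)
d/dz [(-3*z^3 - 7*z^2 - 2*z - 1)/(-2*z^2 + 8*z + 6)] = (3*z^4 - 24*z^3 - 57*z^2 - 44*z - 2)/(2*(z^4 - 8*z^3 + 10*z^2 + 24*z + 9))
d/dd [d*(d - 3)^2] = 3*(d - 3)*(d - 1)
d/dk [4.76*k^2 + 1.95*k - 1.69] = 9.52*k + 1.95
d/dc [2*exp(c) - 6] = 2*exp(c)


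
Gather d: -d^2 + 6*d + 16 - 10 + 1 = -d^2 + 6*d + 7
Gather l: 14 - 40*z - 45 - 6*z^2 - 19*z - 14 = -6*z^2 - 59*z - 45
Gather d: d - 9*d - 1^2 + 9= 8 - 8*d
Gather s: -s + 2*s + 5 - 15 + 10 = s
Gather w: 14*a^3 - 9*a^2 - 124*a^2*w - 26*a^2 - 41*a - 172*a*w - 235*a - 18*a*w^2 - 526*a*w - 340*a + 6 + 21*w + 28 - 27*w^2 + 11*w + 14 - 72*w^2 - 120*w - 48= 14*a^3 - 35*a^2 - 616*a + w^2*(-18*a - 99) + w*(-124*a^2 - 698*a - 88)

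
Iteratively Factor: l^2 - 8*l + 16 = (l - 4)*(l - 4)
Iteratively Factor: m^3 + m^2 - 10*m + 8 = (m - 2)*(m^2 + 3*m - 4) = (m - 2)*(m - 1)*(m + 4)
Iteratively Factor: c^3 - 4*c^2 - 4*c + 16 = (c + 2)*(c^2 - 6*c + 8) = (c - 2)*(c + 2)*(c - 4)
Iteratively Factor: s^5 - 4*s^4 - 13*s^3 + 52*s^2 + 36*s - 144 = (s + 2)*(s^4 - 6*s^3 - s^2 + 54*s - 72) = (s - 2)*(s + 2)*(s^3 - 4*s^2 - 9*s + 36) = (s - 2)*(s + 2)*(s + 3)*(s^2 - 7*s + 12) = (s - 3)*(s - 2)*(s + 2)*(s + 3)*(s - 4)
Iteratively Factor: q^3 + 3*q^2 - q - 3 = (q + 1)*(q^2 + 2*q - 3) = (q - 1)*(q + 1)*(q + 3)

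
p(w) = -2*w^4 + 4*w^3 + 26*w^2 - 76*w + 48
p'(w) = -8*w^3 + 12*w^2 + 52*w - 76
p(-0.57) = 98.82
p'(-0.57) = -100.26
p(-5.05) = -721.04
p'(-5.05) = 997.73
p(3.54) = -31.85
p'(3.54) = -96.44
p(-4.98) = -652.85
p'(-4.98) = 950.69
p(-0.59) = 100.83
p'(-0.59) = -100.86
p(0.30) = 27.63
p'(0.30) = -59.54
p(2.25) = 2.93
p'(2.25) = 10.62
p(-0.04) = 51.08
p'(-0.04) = -78.06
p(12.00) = -31680.00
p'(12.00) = -11548.00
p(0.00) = 48.00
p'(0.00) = -76.00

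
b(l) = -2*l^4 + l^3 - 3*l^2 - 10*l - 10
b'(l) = -8*l^3 + 3*l^2 - 6*l - 10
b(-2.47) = -93.11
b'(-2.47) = 143.68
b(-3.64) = -412.68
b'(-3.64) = 437.42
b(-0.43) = -6.40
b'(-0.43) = -6.23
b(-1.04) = -6.31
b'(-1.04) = 8.48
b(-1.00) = -6.00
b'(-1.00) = 7.00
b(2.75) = -153.77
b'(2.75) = -170.19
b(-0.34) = -7.01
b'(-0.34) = -7.30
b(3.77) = -440.77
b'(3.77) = -418.64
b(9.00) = -12736.00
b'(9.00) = -5653.00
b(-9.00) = -14014.00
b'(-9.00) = 6119.00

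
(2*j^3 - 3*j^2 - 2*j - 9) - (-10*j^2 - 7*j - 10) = 2*j^3 + 7*j^2 + 5*j + 1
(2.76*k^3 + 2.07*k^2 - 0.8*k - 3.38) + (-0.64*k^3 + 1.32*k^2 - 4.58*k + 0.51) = 2.12*k^3 + 3.39*k^2 - 5.38*k - 2.87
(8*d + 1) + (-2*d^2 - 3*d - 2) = -2*d^2 + 5*d - 1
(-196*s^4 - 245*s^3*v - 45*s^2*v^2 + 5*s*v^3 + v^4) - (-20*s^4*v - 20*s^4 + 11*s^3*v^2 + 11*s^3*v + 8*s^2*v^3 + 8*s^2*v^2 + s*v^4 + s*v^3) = 20*s^4*v - 176*s^4 - 11*s^3*v^2 - 256*s^3*v - 8*s^2*v^3 - 53*s^2*v^2 - s*v^4 + 4*s*v^3 + v^4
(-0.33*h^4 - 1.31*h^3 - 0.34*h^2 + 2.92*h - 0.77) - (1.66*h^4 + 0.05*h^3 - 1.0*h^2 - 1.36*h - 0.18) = -1.99*h^4 - 1.36*h^3 + 0.66*h^2 + 4.28*h - 0.59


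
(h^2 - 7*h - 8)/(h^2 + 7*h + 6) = (h - 8)/(h + 6)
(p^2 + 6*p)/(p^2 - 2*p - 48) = p/(p - 8)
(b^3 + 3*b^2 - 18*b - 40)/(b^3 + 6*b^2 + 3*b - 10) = (b - 4)/(b - 1)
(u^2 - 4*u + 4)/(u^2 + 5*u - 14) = (u - 2)/(u + 7)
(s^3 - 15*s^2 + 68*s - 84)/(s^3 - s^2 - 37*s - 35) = (s^2 - 8*s + 12)/(s^2 + 6*s + 5)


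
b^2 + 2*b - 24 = (b - 4)*(b + 6)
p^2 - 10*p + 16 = (p - 8)*(p - 2)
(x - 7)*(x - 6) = x^2 - 13*x + 42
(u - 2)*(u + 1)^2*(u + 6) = u^4 + 6*u^3 - 3*u^2 - 20*u - 12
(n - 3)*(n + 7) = n^2 + 4*n - 21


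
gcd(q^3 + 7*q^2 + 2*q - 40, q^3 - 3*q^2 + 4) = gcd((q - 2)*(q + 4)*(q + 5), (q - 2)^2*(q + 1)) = q - 2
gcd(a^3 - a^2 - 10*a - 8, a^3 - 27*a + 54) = 1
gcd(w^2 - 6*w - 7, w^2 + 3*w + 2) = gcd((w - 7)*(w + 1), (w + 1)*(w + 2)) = w + 1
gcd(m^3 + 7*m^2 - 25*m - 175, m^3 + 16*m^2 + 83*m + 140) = m^2 + 12*m + 35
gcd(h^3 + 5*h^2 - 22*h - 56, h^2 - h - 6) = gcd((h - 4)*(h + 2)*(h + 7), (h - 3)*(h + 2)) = h + 2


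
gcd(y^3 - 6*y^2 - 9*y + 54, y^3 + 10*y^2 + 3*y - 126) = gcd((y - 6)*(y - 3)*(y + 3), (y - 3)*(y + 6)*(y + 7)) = y - 3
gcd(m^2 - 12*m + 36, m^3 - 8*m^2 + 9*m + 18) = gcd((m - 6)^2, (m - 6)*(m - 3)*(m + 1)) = m - 6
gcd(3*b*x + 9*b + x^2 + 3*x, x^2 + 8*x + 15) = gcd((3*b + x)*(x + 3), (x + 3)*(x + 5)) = x + 3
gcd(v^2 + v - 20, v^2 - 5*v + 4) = v - 4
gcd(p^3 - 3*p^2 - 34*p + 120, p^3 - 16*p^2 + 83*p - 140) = p^2 - 9*p + 20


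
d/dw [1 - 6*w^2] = -12*w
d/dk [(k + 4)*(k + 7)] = 2*k + 11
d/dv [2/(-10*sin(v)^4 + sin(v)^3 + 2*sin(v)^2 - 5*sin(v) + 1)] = 2*(40*sin(v)^3 - 3*sin(v)^2 - 4*sin(v) + 5)*cos(v)/(-10*sin(v)^4 + sin(v)^3 + 2*sin(v)^2 - 5*sin(v) + 1)^2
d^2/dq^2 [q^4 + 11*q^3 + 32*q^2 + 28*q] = 12*q^2 + 66*q + 64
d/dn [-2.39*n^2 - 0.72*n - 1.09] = -4.78*n - 0.72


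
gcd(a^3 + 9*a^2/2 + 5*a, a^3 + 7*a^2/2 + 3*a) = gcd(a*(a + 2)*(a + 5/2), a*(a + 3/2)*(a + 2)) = a^2 + 2*a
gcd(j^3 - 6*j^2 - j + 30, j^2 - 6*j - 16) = j + 2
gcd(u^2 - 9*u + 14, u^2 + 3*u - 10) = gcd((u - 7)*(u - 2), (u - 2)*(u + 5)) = u - 2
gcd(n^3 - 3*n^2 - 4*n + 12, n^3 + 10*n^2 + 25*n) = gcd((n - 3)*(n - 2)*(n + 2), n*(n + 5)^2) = 1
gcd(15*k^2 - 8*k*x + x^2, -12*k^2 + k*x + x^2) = -3*k + x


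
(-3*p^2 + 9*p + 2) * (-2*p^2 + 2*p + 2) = 6*p^4 - 24*p^3 + 8*p^2 + 22*p + 4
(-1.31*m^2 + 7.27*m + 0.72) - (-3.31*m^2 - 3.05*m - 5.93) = 2.0*m^2 + 10.32*m + 6.65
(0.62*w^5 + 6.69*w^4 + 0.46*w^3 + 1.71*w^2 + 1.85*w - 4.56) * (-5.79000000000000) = -3.5898*w^5 - 38.7351*w^4 - 2.6634*w^3 - 9.9009*w^2 - 10.7115*w + 26.4024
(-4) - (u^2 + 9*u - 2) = -u^2 - 9*u - 2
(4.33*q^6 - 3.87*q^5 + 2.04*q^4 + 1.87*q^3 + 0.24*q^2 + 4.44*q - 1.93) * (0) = 0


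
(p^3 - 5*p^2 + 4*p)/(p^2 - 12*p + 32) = p*(p - 1)/(p - 8)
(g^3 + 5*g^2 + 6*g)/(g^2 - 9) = g*(g + 2)/(g - 3)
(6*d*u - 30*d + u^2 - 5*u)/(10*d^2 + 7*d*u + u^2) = (6*d*u - 30*d + u^2 - 5*u)/(10*d^2 + 7*d*u + u^2)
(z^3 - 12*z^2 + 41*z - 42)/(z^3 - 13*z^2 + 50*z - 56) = (z - 3)/(z - 4)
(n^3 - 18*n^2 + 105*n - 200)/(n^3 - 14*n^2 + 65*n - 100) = (n - 8)/(n - 4)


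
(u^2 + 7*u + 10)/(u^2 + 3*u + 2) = (u + 5)/(u + 1)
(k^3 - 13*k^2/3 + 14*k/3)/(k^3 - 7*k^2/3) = (k - 2)/k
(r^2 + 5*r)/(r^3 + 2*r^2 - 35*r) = (r + 5)/(r^2 + 2*r - 35)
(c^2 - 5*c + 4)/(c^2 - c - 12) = (c - 1)/(c + 3)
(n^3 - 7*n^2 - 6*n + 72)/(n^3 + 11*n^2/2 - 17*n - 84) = 2*(n^2 - 3*n - 18)/(2*n^2 + 19*n + 42)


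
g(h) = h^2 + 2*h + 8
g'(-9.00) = -16.00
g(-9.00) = 71.00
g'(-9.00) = -16.00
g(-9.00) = 71.00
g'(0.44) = 2.88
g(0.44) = 9.07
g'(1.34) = 4.68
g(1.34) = 12.48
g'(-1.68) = -1.36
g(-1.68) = 7.46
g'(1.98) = 5.96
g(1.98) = 15.88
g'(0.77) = 3.54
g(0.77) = 10.13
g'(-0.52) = 0.96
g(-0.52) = 7.23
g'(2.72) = 7.44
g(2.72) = 20.84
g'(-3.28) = -4.56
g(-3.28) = 12.20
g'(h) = 2*h + 2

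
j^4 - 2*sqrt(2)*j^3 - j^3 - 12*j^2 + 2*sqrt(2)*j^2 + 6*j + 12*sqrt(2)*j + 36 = (j - 3)*(j + 2)*(j - 3*sqrt(2))*(j + sqrt(2))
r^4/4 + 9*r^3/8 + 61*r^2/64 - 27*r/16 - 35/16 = (r/2 + 1)^2*(r - 5/4)*(r + 7/4)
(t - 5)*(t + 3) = t^2 - 2*t - 15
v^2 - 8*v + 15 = (v - 5)*(v - 3)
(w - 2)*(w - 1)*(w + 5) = w^3 + 2*w^2 - 13*w + 10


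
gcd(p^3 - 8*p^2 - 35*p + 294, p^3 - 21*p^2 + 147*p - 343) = p^2 - 14*p + 49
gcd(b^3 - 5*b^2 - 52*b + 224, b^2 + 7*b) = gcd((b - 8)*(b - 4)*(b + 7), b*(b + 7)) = b + 7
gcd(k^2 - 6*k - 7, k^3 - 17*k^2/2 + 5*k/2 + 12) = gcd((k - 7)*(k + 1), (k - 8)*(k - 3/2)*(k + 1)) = k + 1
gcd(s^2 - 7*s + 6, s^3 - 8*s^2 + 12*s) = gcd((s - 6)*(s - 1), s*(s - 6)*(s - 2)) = s - 6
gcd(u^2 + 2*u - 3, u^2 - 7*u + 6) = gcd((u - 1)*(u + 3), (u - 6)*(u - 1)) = u - 1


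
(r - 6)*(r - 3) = r^2 - 9*r + 18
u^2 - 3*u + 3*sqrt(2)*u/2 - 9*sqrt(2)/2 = (u - 3)*(u + 3*sqrt(2)/2)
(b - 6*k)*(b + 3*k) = b^2 - 3*b*k - 18*k^2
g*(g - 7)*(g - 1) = g^3 - 8*g^2 + 7*g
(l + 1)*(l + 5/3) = l^2 + 8*l/3 + 5/3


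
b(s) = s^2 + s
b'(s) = 2*s + 1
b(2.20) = 7.04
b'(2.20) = 5.40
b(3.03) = 12.21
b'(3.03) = 7.06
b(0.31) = 0.41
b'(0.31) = 1.62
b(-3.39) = 8.10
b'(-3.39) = -5.78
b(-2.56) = 3.99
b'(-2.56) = -4.12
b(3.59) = 16.48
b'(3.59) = 8.18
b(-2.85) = 5.27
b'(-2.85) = -4.70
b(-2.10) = 2.31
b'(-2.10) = -3.20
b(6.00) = 42.00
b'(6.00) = 13.00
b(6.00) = 42.00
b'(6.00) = 13.00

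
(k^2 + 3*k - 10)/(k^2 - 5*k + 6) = (k + 5)/(k - 3)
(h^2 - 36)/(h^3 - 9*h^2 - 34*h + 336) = (h - 6)/(h^2 - 15*h + 56)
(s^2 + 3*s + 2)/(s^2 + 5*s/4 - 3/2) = 4*(s + 1)/(4*s - 3)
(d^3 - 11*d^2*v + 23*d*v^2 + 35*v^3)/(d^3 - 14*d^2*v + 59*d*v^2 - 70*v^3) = (-d - v)/(-d + 2*v)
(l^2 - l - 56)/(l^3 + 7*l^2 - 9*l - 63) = (l - 8)/(l^2 - 9)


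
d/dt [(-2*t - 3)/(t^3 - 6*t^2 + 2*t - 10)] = (4*t^3 - 3*t^2 - 36*t + 26)/(t^6 - 12*t^5 + 40*t^4 - 44*t^3 + 124*t^2 - 40*t + 100)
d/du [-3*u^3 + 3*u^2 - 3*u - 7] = -9*u^2 + 6*u - 3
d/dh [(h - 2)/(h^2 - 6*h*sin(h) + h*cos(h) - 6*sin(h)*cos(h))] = (h^2 - 6*h*sin(h) + h*cos(h) + (h - 2)*(h*sin(h) + 6*h*cos(h) - 2*h + 6*sin(h) - cos(h) + 6*cos(2*h)) - 3*sin(2*h))/((h - 6*sin(h))^2*(h + cos(h))^2)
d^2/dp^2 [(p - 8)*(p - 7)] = 2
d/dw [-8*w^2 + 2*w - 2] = 2 - 16*w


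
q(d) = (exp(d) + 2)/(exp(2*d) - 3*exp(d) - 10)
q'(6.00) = 0.00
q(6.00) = 0.00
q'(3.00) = -0.09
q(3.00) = 0.07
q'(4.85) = -0.01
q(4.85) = 0.01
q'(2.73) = -0.14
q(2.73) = 0.10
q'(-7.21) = -0.00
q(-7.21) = -0.20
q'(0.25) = -0.09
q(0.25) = -0.27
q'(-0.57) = -0.03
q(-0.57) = -0.23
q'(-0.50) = -0.03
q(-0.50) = -0.23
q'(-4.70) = -0.00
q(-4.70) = -0.20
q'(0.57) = -0.17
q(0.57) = -0.31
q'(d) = (exp(d) + 2)*(-2*exp(2*d) + 3*exp(d))/(exp(2*d) - 3*exp(d) - 10)^2 + exp(d)/(exp(2*d) - 3*exp(d) - 10) = -exp(d)/(exp(2*d) - 10*exp(d) + 25)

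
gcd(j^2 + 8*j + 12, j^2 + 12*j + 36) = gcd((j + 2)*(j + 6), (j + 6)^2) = j + 6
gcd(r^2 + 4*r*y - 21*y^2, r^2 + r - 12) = 1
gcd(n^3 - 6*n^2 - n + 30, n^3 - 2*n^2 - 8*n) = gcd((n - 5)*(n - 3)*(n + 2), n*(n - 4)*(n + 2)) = n + 2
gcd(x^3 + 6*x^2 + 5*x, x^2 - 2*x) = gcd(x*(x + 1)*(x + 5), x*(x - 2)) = x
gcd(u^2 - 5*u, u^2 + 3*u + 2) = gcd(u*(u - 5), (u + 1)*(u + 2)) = 1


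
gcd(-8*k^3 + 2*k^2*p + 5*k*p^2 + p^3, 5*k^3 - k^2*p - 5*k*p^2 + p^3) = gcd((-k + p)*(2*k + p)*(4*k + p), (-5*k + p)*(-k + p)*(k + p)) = -k + p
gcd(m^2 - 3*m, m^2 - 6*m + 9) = m - 3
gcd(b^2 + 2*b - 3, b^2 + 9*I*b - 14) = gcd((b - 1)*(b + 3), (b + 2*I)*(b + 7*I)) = 1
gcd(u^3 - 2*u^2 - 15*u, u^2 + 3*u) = u^2 + 3*u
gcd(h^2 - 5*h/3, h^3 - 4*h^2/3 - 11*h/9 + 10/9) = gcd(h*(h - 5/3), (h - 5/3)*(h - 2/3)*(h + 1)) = h - 5/3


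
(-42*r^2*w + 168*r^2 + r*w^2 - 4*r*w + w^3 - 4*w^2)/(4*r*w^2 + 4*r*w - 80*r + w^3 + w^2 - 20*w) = (-42*r^2 + r*w + w^2)/(4*r*w + 20*r + w^2 + 5*w)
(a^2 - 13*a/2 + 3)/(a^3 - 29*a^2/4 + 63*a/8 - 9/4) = 4/(4*a - 3)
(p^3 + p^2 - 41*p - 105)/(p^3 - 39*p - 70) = (p + 3)/(p + 2)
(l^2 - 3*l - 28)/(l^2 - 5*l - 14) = (l + 4)/(l + 2)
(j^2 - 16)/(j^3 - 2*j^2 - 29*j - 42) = (16 - j^2)/(-j^3 + 2*j^2 + 29*j + 42)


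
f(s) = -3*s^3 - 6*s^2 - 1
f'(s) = -9*s^2 - 12*s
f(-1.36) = -4.55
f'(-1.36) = -0.33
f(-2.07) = -0.10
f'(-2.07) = -13.72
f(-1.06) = -4.17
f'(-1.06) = 2.61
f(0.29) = -1.58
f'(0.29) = -4.24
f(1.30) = -17.73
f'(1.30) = -30.81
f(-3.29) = 40.89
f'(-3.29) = -57.94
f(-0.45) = -1.94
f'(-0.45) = 3.58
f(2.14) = -57.88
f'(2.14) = -66.90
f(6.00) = -865.00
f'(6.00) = -396.00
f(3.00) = -136.00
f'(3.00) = -117.00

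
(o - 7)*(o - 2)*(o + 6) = o^3 - 3*o^2 - 40*o + 84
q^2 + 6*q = q*(q + 6)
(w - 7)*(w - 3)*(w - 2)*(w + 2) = w^4 - 10*w^3 + 17*w^2 + 40*w - 84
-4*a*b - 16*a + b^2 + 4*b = (-4*a + b)*(b + 4)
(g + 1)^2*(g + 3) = g^3 + 5*g^2 + 7*g + 3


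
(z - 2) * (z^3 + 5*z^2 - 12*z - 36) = z^4 + 3*z^3 - 22*z^2 - 12*z + 72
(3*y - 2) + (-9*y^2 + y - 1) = -9*y^2 + 4*y - 3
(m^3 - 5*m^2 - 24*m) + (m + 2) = m^3 - 5*m^2 - 23*m + 2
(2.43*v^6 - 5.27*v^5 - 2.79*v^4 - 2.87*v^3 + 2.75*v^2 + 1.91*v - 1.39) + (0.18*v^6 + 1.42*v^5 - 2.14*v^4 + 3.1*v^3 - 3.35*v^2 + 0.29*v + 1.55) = 2.61*v^6 - 3.85*v^5 - 4.93*v^4 + 0.23*v^3 - 0.6*v^2 + 2.2*v + 0.16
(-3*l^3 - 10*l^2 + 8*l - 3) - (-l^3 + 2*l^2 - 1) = -2*l^3 - 12*l^2 + 8*l - 2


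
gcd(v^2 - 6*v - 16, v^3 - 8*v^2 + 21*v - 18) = 1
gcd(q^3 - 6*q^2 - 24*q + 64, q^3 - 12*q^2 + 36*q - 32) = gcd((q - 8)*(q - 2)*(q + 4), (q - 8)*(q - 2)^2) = q^2 - 10*q + 16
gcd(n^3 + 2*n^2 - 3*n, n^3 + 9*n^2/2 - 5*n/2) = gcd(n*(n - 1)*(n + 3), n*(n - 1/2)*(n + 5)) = n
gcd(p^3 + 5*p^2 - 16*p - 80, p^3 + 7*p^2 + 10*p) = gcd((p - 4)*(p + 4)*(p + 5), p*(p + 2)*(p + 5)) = p + 5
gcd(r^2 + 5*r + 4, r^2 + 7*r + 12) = r + 4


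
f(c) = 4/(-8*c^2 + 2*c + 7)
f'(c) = 4*(16*c - 2)/(-8*c^2 + 2*c + 7)^2 = 8*(8*c - 1)/(-8*c^2 + 2*c + 7)^2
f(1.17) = -2.48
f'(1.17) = 25.76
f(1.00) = 4.00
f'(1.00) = 56.00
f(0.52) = 0.68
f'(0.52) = 0.73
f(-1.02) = -1.19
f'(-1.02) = -6.48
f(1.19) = -2.05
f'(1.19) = 17.95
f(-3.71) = -0.04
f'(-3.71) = -0.02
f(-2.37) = -0.09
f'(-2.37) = -0.09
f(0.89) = 1.64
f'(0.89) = 8.20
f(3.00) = -0.07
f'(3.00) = 0.05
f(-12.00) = 0.00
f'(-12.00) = 0.00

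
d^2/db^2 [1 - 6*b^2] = -12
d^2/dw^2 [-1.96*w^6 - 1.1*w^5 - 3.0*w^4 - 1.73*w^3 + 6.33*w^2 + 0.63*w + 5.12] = -58.8*w^4 - 22.0*w^3 - 36.0*w^2 - 10.38*w + 12.66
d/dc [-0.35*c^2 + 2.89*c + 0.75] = 2.89 - 0.7*c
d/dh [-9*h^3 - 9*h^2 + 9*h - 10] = -27*h^2 - 18*h + 9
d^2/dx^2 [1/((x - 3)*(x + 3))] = 6*(x^2 + 3)/(x^6 - 27*x^4 + 243*x^2 - 729)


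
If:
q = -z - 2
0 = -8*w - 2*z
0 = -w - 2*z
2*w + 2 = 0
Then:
No Solution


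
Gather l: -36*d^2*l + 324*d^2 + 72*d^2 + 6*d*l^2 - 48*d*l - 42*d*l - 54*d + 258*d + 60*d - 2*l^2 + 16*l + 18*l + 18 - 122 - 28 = 396*d^2 + 264*d + l^2*(6*d - 2) + l*(-36*d^2 - 90*d + 34) - 132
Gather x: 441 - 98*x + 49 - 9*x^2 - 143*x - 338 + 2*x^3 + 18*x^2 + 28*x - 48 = 2*x^3 + 9*x^2 - 213*x + 104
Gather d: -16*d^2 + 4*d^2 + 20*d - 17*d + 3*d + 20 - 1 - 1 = -12*d^2 + 6*d + 18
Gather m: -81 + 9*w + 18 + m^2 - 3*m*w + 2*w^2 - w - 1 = m^2 - 3*m*w + 2*w^2 + 8*w - 64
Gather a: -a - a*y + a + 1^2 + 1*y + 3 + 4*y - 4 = -a*y + 5*y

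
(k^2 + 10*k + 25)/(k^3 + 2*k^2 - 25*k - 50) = (k + 5)/(k^2 - 3*k - 10)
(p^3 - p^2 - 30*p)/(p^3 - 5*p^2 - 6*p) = (p + 5)/(p + 1)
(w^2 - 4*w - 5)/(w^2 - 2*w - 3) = (w - 5)/(w - 3)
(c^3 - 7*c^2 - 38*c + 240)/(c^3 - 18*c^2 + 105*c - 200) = (c + 6)/(c - 5)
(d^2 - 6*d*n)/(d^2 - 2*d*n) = (d - 6*n)/(d - 2*n)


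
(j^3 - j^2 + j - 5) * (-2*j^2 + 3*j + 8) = -2*j^5 + 5*j^4 + 3*j^3 + 5*j^2 - 7*j - 40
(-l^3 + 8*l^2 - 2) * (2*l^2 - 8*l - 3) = -2*l^5 + 24*l^4 - 61*l^3 - 28*l^2 + 16*l + 6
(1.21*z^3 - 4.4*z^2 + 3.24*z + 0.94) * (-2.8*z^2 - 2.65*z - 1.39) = -3.388*z^5 + 9.1135*z^4 + 0.906100000000002*z^3 - 5.102*z^2 - 6.9946*z - 1.3066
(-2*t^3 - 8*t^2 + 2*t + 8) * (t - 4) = -2*t^4 + 34*t^2 - 32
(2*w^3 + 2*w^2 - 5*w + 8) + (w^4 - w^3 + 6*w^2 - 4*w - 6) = w^4 + w^3 + 8*w^2 - 9*w + 2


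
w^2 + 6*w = w*(w + 6)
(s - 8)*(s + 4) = s^2 - 4*s - 32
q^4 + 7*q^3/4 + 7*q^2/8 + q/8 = q*(q + 1/4)*(q + 1/2)*(q + 1)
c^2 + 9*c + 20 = (c + 4)*(c + 5)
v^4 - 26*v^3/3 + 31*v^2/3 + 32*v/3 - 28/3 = (v - 7)*(v - 2)*(v - 2/3)*(v + 1)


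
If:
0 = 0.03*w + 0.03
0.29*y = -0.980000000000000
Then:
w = -1.00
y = -3.38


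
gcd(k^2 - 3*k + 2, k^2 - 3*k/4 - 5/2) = k - 2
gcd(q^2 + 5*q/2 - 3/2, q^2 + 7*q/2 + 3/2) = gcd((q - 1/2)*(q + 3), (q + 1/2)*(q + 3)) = q + 3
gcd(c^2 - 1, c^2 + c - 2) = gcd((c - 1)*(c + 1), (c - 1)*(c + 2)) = c - 1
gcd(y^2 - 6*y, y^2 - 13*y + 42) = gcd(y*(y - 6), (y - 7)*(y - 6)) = y - 6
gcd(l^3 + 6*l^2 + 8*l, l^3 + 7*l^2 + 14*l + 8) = l^2 + 6*l + 8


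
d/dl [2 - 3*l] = -3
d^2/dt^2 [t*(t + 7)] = 2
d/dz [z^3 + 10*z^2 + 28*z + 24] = 3*z^2 + 20*z + 28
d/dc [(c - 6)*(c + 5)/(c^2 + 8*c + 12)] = 3*(3*c^2 + 28*c + 76)/(c^4 + 16*c^3 + 88*c^2 + 192*c + 144)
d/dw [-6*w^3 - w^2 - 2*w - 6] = -18*w^2 - 2*w - 2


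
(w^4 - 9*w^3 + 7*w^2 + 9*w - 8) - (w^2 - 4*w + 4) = w^4 - 9*w^3 + 6*w^2 + 13*w - 12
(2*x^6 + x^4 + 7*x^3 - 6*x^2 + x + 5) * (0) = 0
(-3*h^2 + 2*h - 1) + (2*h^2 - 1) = -h^2 + 2*h - 2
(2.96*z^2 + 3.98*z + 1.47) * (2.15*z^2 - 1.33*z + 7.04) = 6.364*z^4 + 4.6202*z^3 + 18.7055*z^2 + 26.0641*z + 10.3488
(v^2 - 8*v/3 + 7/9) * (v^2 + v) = v^4 - 5*v^3/3 - 17*v^2/9 + 7*v/9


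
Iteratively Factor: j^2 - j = (j - 1)*(j)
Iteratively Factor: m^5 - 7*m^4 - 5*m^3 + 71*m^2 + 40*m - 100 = (m + 2)*(m^4 - 9*m^3 + 13*m^2 + 45*m - 50) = (m + 2)^2*(m^3 - 11*m^2 + 35*m - 25) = (m - 5)*(m + 2)^2*(m^2 - 6*m + 5) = (m - 5)^2*(m + 2)^2*(m - 1)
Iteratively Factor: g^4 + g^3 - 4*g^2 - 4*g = (g - 2)*(g^3 + 3*g^2 + 2*g) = (g - 2)*(g + 2)*(g^2 + g) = (g - 2)*(g + 1)*(g + 2)*(g)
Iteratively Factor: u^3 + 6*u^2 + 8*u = (u + 2)*(u^2 + 4*u) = u*(u + 2)*(u + 4)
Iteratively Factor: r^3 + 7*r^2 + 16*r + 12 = (r + 3)*(r^2 + 4*r + 4) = (r + 2)*(r + 3)*(r + 2)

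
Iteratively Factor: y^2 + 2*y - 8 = (y + 4)*(y - 2)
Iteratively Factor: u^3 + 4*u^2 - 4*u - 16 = (u + 4)*(u^2 - 4) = (u - 2)*(u + 4)*(u + 2)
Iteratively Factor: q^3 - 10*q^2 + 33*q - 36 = (q - 3)*(q^2 - 7*q + 12) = (q - 3)^2*(q - 4)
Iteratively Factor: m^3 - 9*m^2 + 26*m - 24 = (m - 4)*(m^2 - 5*m + 6) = (m - 4)*(m - 3)*(m - 2)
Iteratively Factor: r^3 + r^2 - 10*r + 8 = (r + 4)*(r^2 - 3*r + 2) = (r - 1)*(r + 4)*(r - 2)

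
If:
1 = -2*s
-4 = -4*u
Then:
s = -1/2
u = 1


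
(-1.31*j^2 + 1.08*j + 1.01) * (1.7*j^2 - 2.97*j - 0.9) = -2.227*j^4 + 5.7267*j^3 - 0.3116*j^2 - 3.9717*j - 0.909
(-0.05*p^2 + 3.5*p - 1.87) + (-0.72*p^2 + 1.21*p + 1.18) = -0.77*p^2 + 4.71*p - 0.69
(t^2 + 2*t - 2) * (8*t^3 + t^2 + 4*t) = 8*t^5 + 17*t^4 - 10*t^3 + 6*t^2 - 8*t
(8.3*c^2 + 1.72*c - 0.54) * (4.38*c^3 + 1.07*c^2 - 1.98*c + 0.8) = 36.354*c^5 + 16.4146*c^4 - 16.9588*c^3 + 2.6566*c^2 + 2.4452*c - 0.432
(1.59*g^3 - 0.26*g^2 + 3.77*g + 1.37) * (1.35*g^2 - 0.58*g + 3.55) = 2.1465*g^5 - 1.2732*g^4 + 10.8848*g^3 - 1.2601*g^2 + 12.5889*g + 4.8635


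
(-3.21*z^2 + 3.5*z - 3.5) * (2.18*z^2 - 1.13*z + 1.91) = -6.9978*z^4 + 11.2573*z^3 - 17.7161*z^2 + 10.64*z - 6.685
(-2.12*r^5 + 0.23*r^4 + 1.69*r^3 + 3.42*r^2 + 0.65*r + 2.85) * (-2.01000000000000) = 4.2612*r^5 - 0.4623*r^4 - 3.3969*r^3 - 6.8742*r^2 - 1.3065*r - 5.7285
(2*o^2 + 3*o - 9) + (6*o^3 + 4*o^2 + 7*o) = 6*o^3 + 6*o^2 + 10*o - 9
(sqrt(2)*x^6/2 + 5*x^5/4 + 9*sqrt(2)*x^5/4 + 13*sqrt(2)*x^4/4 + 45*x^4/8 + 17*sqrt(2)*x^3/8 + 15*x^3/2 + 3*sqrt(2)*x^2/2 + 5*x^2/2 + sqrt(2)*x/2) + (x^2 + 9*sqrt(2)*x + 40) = sqrt(2)*x^6/2 + 5*x^5/4 + 9*sqrt(2)*x^5/4 + 13*sqrt(2)*x^4/4 + 45*x^4/8 + 17*sqrt(2)*x^3/8 + 15*x^3/2 + 3*sqrt(2)*x^2/2 + 7*x^2/2 + 19*sqrt(2)*x/2 + 40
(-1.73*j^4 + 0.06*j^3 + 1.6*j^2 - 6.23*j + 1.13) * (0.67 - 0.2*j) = 0.346*j^5 - 1.1711*j^4 - 0.2798*j^3 + 2.318*j^2 - 4.4001*j + 0.7571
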